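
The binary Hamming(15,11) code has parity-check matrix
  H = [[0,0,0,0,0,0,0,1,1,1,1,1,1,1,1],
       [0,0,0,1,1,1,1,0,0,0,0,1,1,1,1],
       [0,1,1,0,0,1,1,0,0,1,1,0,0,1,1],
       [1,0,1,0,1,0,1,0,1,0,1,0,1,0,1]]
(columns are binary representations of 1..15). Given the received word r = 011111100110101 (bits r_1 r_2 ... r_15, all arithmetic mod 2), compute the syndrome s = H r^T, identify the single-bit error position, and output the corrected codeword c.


s = (0, 0, 1, 0)^T, error position = 2, corrected codeword c = 001111100110101

Compute s = H r^T mod 2 one row at a time:
  s_1 = 0 + 0 + 1 + 1 + 0 + 1 + 0 + 1 = 4 ≡ 0 (mod 2).
  s_2 = 1 + 1 + 1 + 1 + 0 + 1 + 0 + 1 = 6 ≡ 0 (mod 2).
  s_3 = 1 + 1 + 1 + 1 + 1 + 1 + 0 + 1 = 7 ≡ 1 (mod 2).
  s_4 = 0 + 1 + 1 + 1 + 0 + 1 + 1 + 1 = 6 ≡ 0 (mod 2).
s = (0, 0, 1, 0)^T — this equals column 2 of H (binary 0010), so error is at position 2.
Correct: flip bit 2 of r = 011111100110101 to get c = 001111100110101.


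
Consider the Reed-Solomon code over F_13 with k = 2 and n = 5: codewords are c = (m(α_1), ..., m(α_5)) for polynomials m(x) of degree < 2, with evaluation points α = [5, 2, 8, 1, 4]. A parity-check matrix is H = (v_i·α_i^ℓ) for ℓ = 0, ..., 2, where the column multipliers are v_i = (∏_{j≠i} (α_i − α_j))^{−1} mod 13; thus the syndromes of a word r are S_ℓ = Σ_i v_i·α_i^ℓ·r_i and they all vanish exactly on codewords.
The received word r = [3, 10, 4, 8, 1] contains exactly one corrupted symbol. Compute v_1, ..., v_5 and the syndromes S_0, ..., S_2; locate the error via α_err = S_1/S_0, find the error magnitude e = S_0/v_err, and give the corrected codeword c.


S = (6, 9, 7), error at position 3, error magnitude e = 8, c = [3, 10, 9, 8, 1].

Step 1: column multipliers v_i = (∏_{j≠i}(α_i − α_j))^{−1} mod 13.
  i = 1 (α = 5): (5−2)(5−8)(5−1)(5−4) = 3·(−3)·4·1 = −36 ≡ 3, so v_1 = 3^{−1} = 9 (mod 13).
  i = 2 (α = 2): (2−5)(2−8)(2−1)(2−4) = (−3)·(−6)·1·(−2) = −36 ≡ 3, so v_2 = 3^{−1} = 9 (mod 13).
  i = 3 (α = 8): (8−5)(8−2)(8−1)(8−4) = 3·6·7·4 = 504 ≡ 10, so v_3 = 10^{−1} = 4 (mod 13).
  i = 4 (α = 1): (1−5)(1−2)(1−8)(1−4) = (−4)·(−1)·(−7)·(−3) = 84 ≡ 6, so v_4 = 6^{−1} = 11 (mod 13).
  i = 5 (α = 4): (4−5)(4−2)(4−8)(4−1) = (−1)·2·(−4)·3 = 24 ≡ 11, so v_5 = 11^{−1} = 6 (mod 13).
  v = [9, 9, 4, 11, 6].
Step 2: syndromes of r = [3, 10, 4, 8, 1] (all sums mod 13).
  S_0 = Σ v_i r_i = 9·3 + 9·10 + 4·4 + 11·8 + 6·1 = 227 ≡ 6.
  S_1 = Σ v_i α_i r_i = 9·5·3 + 9·2·10 + 4·8·4 + 11·1·8 + 6·4·1 = 555 ≡ 9.
  α_i^2 mod 13 = [12, 4, 12, 1, 3].
  S_2 = Σ v_i α_i^2 r_i = 9·12·3 + 9·4·10 + 4·12·4 + 11·1·8 + 6·3·1 = 982 ≡ 7.
  S = (6, 9, 7) ≠ 0, so r is not a codeword (an error is present).
Step 3: locate the error. For a single error e at position i, S_ℓ = v_i·e·α_i^ℓ, so α_err = S_1/S_0.
  S_0^{−1} = 6^{−1} = 11 (mod 13), so α_err = 9·11 = 99 ≡ 8 = α_3. Error position i = 3.
  Consistency check: S_2/S_1 = 7·3 = 21 ≡ 8 = α_err ✓ (single-error assumption holds).
Step 4: error magnitude e = S_0/v_3 = S_0·∏_{j≠3}(α_3 − α_j) = 6·10 = 60 ≡ 8 (mod 13).
Step 5: correct position 3: c_3 = r_3 − e = 4 − 8 ≡ 9 (mod 13). Hence c = [3, 10, 9, 8, 1].
  Check: interpolating c through the α_i gives m(x) = 6 + 2·x (degree < 2) with m(α_i) = c_i for every i, so c is indeed a codeword.


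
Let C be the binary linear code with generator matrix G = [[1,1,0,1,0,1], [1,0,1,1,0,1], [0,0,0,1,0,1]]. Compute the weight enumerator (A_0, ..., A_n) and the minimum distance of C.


Weight distribution: A_0 = 1, A_2 = 4, A_4 = 3. Minimum distance d = 2.

Enumerate all 2^3 = 8 messages m ∈ F_2^3.
For each, compute codeword c = mG in F_2^6, then tally its weight.
  m = 000 → c = 000000, weight = 0.
  m = 100 → c = 110101, weight = 4.
  m = 010 → c = 101101, weight = 4.
  m = 110 → c = 011000, weight = 2.
  m = 001 → c = 000101, weight = 2.
  m = 101 → c = 110000, weight = 2.
  m = 011 → c = 101000, weight = 2.
  m = 111 → c = 011101, weight = 4.
Tally weights:
  weight 0: 1 codewords.
  weight 2: 4 codewords.
  weight 4: 3 codewords.
Minimum distance d = smallest w > 0 with A_w > 0 = 2.
Sanity: Σ A_w = 8 = 2^3 = 8 ✓.


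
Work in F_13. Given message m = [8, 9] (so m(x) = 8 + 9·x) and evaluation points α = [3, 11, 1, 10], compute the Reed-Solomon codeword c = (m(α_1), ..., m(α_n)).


c = [9, 3, 4, 7]

Message polynomial: m(x) = 8 + 9·x (mod 13).
For each evaluation point α_i, compute m(α_i) mod 13:
  α_1 = 3: Horner steps 9 → 9, so m(3) = 9.
  α_2 = 11: Horner steps 9 → 3, so m(11) = 3.
  α_3 = 1: Horner steps 9 → 4, so m(1) = 4.
  α_4 = 10: Horner steps 9 → 7, so m(10) = 7.
Codeword c = [9, 3, 4, 7] ∈ F_13^4.


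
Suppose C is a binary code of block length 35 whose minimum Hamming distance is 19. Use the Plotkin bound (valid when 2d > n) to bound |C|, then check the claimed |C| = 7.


Plotkin bound M ≤ 12; given |C| = 7 ≤ bound (satisfied).

Check applicability: 2d = 38, n = 35.
2d − n = 3 > 0, so Plotkin applies.
Compute d/(2d−n) = 19/3 ≈ 6.3333.
⌊d/(2d−n)⌋ = 6.
Plotkin bound: M ≤ 2·6 = 12.
Given |C| = 7, check: satisfied.
This |C| is below the Plotkin bound.


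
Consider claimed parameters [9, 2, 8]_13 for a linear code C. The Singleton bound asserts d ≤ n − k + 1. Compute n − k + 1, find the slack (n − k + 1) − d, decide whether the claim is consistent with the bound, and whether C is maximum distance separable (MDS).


Singleton RHS = n − k + 1 = 8, slack = 0, bound satisfied, MDS.

Singleton bound: d ≤ n − k + 1.
Here n = 9, k = 2, so n − k + 1 = 8.
Given d = 8, check d ≤ 8: YES.
Slack = (n − k + 1) − d = 0.
The code is MDS (slack = 0).
Description: the claimed parameters are [9, 2, 8]_13; such a code would be MDS (meets Singleton bound).


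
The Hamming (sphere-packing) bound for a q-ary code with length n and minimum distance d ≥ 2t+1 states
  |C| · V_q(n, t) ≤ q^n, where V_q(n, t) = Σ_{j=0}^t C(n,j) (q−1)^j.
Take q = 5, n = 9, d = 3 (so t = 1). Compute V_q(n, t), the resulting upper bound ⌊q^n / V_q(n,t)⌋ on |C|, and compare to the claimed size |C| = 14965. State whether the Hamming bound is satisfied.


V_q(n, t) = 37, q^n = 1953125, Hamming bound = 52787, |C| = 14965 ≤ bound (satisfied).

Step 1: Compute V_q(n, t) = Σ_{j=0}^1 C(n, j) (q−1)^j.
  j = 0: C(9,0)·(4)^0 = 1·1 = 1.
  j = 1: C(9,1)·(4)^1 = 9·4 = 36.
  V_q(n, t) = 1 + 36 = 37.
Step 2: q^n = 5^9 = 1953125.
Step 3: Hamming bound ⌊q^n / V_q(n,t)⌋ = ⌊1953125/37⌋ = 52787.
Step 4: Compare |C| = 14965 to 52787: satisfied.
The claimed |C| lies below the Hamming bound.


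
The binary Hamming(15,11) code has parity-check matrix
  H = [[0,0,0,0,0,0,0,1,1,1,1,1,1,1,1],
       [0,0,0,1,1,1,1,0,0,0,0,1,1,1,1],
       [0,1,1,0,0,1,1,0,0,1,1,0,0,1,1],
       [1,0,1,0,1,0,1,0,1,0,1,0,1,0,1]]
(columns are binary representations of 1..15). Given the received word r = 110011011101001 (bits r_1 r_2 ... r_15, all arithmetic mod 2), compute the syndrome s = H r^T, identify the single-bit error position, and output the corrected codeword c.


s = (1, 0, 0, 0)^T, error position = 8, corrected codeword c = 110011001101001

Compute s = H r^T mod 2 one row at a time:
  s_1 = 1 + 1 + 1 + 0 + 1 + 0 + 0 + 1 = 5 ≡ 1 (mod 2).
  s_2 = 0 + 1 + 1 + 0 + 1 + 0 + 0 + 1 = 4 ≡ 0 (mod 2).
  s_3 = 1 + 0 + 1 + 0 + 1 + 0 + 0 + 1 = 4 ≡ 0 (mod 2).
  s_4 = 1 + 0 + 1 + 0 + 1 + 0 + 0 + 1 = 4 ≡ 0 (mod 2).
s = (1, 0, 0, 0)^T — this equals column 8 of H (binary 1000), so error is at position 8.
Correct: flip bit 8 of r = 110011011101001 to get c = 110011001101001.


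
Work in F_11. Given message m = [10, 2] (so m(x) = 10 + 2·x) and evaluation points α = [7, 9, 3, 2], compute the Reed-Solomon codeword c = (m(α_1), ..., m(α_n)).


c = [2, 6, 5, 3]

Message polynomial: m(x) = 10 + 2·x (mod 11).
For each evaluation point α_i, compute m(α_i) mod 11:
  α_1 = 7: Horner steps 2 → 2, so m(7) = 2.
  α_2 = 9: Horner steps 2 → 6, so m(9) = 6.
  α_3 = 3: Horner steps 2 → 5, so m(3) = 5.
  α_4 = 2: Horner steps 2 → 3, so m(2) = 3.
Codeword c = [2, 6, 5, 3] ∈ F_11^4.


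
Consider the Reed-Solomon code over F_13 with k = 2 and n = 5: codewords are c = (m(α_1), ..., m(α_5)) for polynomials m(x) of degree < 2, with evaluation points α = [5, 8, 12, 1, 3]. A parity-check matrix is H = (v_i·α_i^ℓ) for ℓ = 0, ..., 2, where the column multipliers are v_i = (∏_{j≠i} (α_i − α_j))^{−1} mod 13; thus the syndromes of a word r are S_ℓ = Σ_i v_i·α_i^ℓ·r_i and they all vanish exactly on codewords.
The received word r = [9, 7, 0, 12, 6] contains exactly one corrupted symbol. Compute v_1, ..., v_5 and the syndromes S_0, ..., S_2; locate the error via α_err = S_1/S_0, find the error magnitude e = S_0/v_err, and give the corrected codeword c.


S = (7, 7, 7), error at position 4, error magnitude e = 9, c = [9, 7, 0, 3, 6].

Step 1: column multipliers v_i = (∏_{j≠i}(α_i − α_j))^{−1} mod 13.
  i = 1 (α = 5): (5−8)(5−12)(5−1)(5−3) = (−3)·(−7)·4·2 = 168 ≡ 12, so v_1 = 12^{−1} = 12 (mod 13).
  i = 2 (α = 8): (8−5)(8−12)(8−1)(8−3) = 3·(−4)·7·5 = −420 ≡ 9, so v_2 = 9^{−1} = 3 (mod 13).
  i = 3 (α = 12): (12−5)(12−8)(12−1)(12−3) = 7·4·11·9 = 2772 ≡ 3, so v_3 = 3^{−1} = 9 (mod 13).
  i = 4 (α = 1): (1−5)(1−8)(1−12)(1−3) = (−4)·(−7)·(−11)·(−2) = 616 ≡ 5, so v_4 = 5^{−1} = 8 (mod 13).
  i = 5 (α = 3): (3−5)(3−8)(3−12)(3−1) = (−2)·(−5)·(−9)·2 = −180 ≡ 2, so v_5 = 2^{−1} = 7 (mod 13).
  v = [12, 3, 9, 8, 7].
Step 2: syndromes of r = [9, 7, 0, 12, 6] (all sums mod 13).
  S_0 = Σ v_i r_i = 12·9 + 3·7 + 9·0 + 8·12 + 7·6 = 267 ≡ 7.
  S_1 = Σ v_i α_i r_i = 12·5·9 + 3·8·7 + 9·12·0 + 8·1·12 + 7·3·6 = 930 ≡ 7.
  α_i^2 mod 13 = [12, 12, 1, 1, 9].
  S_2 = Σ v_i α_i^2 r_i = 12·12·9 + 3·12·7 + 9·1·0 + 8·1·12 + 7·9·6 = 2022 ≡ 7.
  S = (7, 7, 7) ≠ 0, so r is not a codeword (an error is present).
Step 3: locate the error. For a single error e at position i, S_ℓ = v_i·e·α_i^ℓ, so α_err = S_1/S_0.
  S_0^{−1} = 7^{−1} = 2 (mod 13), so α_err = 7·2 = 14 ≡ 1 = α_4. Error position i = 4.
  Consistency check: S_2/S_1 = 7·2 = 14 ≡ 1 = α_err ✓ (single-error assumption holds).
Step 4: error magnitude e = S_0/v_4 = S_0·∏_{j≠4}(α_4 − α_j) = 7·5 = 35 ≡ 9 (mod 13).
Step 5: correct position 4: c_4 = r_4 − e = 12 − 9 ≡ 3 (mod 13). Hence c = [9, 7, 0, 3, 6].
  Check: interpolating c through the α_i gives m(x) = 8 + 8·x (degree < 2) with m(α_i) = c_i for every i, so c is indeed a codeword.


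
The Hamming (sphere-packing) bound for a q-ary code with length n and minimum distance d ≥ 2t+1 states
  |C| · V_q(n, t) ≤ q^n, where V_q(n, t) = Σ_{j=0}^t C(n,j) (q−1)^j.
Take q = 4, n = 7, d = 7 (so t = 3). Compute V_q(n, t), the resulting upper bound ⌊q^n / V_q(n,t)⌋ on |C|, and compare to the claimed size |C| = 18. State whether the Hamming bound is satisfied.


V_q(n, t) = 1156, q^n = 16384, Hamming bound = 14, |C| = 18 > bound (violated).

Step 1: Compute V_q(n, t) = Σ_{j=0}^3 C(n, j) (q−1)^j.
  j = 0: C(7,0)·(3)^0 = 1·1 = 1.
  j = 1: C(7,1)·(3)^1 = 7·3 = 21.
  j = 2: C(7,2)·(3)^2 = 21·9 = 189.
  j = 3: C(7,3)·(3)^3 = 35·27 = 945.
  V_q(n, t) = 1 + 21 + 189 + 945 = 1156.
Step 2: q^n = 4^7 = 16384.
Step 3: Hamming bound ⌊q^n / V_q(n,t)⌋ = ⌊16384/1156⌋ = 14.
Step 4: Compare |C| = 18 to 14: violated.
The claimed |C| lies above the Hamming bound, so no 4-ary code of length 7 with d ≥ 7 can have 18 codewords.


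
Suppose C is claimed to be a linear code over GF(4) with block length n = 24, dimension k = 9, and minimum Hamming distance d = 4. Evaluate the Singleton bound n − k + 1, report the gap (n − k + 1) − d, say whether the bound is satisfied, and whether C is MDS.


Singleton RHS = n − k + 1 = 16, slack = 12, bound satisfied, not MDS.

Singleton bound: d ≤ n − k + 1.
Here n = 24, k = 9, so n − k + 1 = 16.
Given d = 4, check d ≤ 16: YES.
Slack = (n − k + 1) − d = 12.
The code is NOT MDS (slack = 12 > 0).
Description: the claimed parameters are [24, 9, 4]_4; such a code would be non-MDS.


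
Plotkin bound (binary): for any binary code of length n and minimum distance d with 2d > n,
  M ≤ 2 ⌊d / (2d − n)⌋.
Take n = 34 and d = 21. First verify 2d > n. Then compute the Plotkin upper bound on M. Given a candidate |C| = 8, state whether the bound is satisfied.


Plotkin bound M ≤ 4; given |C| = 8 > bound (violated).

Check applicability: 2d = 42, n = 34.
2d − n = 8 > 0, so Plotkin applies.
Compute d/(2d−n) = 21/8 ≈ 2.6250.
⌊d/(2d−n)⌋ = 2.
Plotkin bound: M ≤ 2·2 = 4.
Given |C| = 8, check: VIOLATED.
This |C| is above the Plotkin bound, so no binary code with n = 34, d = 21 and 8 codewords exists.


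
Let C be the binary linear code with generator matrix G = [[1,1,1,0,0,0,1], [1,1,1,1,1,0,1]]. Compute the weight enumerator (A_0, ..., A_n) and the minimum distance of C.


Weight distribution: A_0 = 1, A_2 = 1, A_4 = 1, A_6 = 1. Minimum distance d = 2.

Enumerate all 2^2 = 4 messages m ∈ F_2^2.
For each, compute codeword c = mG in F_2^7, then tally its weight.
  m = 00 → c = 0000000, weight = 0.
  m = 10 → c = 1110001, weight = 4.
  m = 01 → c = 1111101, weight = 6.
  m = 11 → c = 0001100, weight = 2.
Tally weights:
  weight 0: 1 codewords.
  weight 2: 1 codewords.
  weight 4: 1 codewords.
  weight 6: 1 codewords.
Minimum distance d = smallest w > 0 with A_w > 0 = 2.
Sanity: Σ A_w = 4 = 2^2 = 4 ✓.


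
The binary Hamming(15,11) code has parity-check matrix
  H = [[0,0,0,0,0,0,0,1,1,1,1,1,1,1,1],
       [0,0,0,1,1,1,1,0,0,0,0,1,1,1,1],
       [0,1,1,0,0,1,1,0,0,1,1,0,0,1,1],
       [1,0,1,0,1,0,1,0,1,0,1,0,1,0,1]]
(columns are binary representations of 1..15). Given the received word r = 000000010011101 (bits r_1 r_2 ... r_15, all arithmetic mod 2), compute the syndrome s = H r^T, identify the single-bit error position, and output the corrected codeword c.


s = (1, 1, 0, 1)^T, error position = 13, corrected codeword c = 000000010011001

Compute s = H r^T mod 2 one row at a time:
  s_1 = 1 + 0 + 0 + 1 + 1 + 1 + 0 + 1 = 5 ≡ 1 (mod 2).
  s_2 = 0 + 0 + 0 + 0 + 1 + 1 + 0 + 1 = 3 ≡ 1 (mod 2).
  s_3 = 0 + 0 + 0 + 0 + 0 + 1 + 0 + 1 = 2 ≡ 0 (mod 2).
  s_4 = 0 + 0 + 0 + 0 + 0 + 1 + 1 + 1 = 3 ≡ 1 (mod 2).
s = (1, 1, 0, 1)^T — this equals column 13 of H (binary 1101), so error is at position 13.
Correct: flip bit 13 of r = 000000010011101 to get c = 000000010011001.


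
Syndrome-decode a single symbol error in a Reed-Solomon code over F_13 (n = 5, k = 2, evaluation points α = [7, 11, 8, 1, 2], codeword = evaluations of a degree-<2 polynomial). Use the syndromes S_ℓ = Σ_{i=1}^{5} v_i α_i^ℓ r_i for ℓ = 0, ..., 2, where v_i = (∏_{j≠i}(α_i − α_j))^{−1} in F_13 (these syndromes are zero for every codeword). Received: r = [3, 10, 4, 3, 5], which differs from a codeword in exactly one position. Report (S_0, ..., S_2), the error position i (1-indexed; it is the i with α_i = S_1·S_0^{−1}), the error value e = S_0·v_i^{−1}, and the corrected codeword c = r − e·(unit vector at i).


S = (9, 11, 12), error at position 1, error magnitude e = 1, c = [2, 10, 4, 3, 5].

Step 1: column multipliers v_i = (∏_{j≠i}(α_i − α_j))^{−1} mod 13.
  i = 1 (α = 7): (7−11)(7−8)(7−1)(7−2) = (−4)·(−1)·6·5 = 120 ≡ 3, so v_1 = 3^{−1} = 9 (mod 13).
  i = 2 (α = 11): (11−7)(11−8)(11−1)(11−2) = 4·3·10·9 = 1080 ≡ 1, so v_2 = 1^{−1} = 1 (mod 13).
  i = 3 (α = 8): (8−7)(8−11)(8−1)(8−2) = 1·(−3)·7·6 = −126 ≡ 4, so v_3 = 4^{−1} = 10 (mod 13).
  i = 4 (α = 1): (1−7)(1−11)(1−8)(1−2) = (−6)·(−10)·(−7)·(−1) = 420 ≡ 4, so v_4 = 4^{−1} = 10 (mod 13).
  i = 5 (α = 2): (2−7)(2−11)(2−8)(2−1) = (−5)·(−9)·(−6)·1 = −270 ≡ 3, so v_5 = 3^{−1} = 9 (mod 13).
  v = [9, 1, 10, 10, 9].
Step 2: syndromes of r = [3, 10, 4, 3, 5] (all sums mod 13).
  S_0 = Σ v_i r_i = 9·3 + 1·10 + 10·4 + 10·3 + 9·5 = 152 ≡ 9.
  S_1 = Σ v_i α_i r_i = 9·7·3 + 1·11·10 + 10·8·4 + 10·1·3 + 9·2·5 = 739 ≡ 11.
  α_i^2 mod 13 = [10, 4, 12, 1, 4].
  S_2 = Σ v_i α_i^2 r_i = 9·10·3 + 1·4·10 + 10·12·4 + 10·1·3 + 9·4·5 = 1000 ≡ 12.
  S = (9, 11, 12) ≠ 0, so r is not a codeword (an error is present).
Step 3: locate the error. For a single error e at position i, S_ℓ = v_i·e·α_i^ℓ, so α_err = S_1/S_0.
  S_0^{−1} = 9^{−1} = 3 (mod 13), so α_err = 11·3 = 33 ≡ 7 = α_1. Error position i = 1.
  Consistency check: S_2/S_1 = 12·6 = 72 ≡ 7 = α_err ✓ (single-error assumption holds).
Step 4: error magnitude e = S_0/v_1 = S_0·∏_{j≠1}(α_1 − α_j) = 9·3 = 27 ≡ 1 (mod 13).
Step 5: correct position 1: c_1 = r_1 − e = 3 − 1 ≡ 2 (mod 13). Hence c = [2, 10, 4, 3, 5].
  Check: interpolating c through the α_i gives m(x) = 1 + 2·x (degree < 2) with m(α_i) = c_i for every i, so c is indeed a codeword.


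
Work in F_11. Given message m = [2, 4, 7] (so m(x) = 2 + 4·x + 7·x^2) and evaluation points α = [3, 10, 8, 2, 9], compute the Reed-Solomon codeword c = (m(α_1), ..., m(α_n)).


c = [0, 5, 9, 5, 0]

Message polynomial: m(x) = 2 + 4·x + 7·x^2 (mod 11).
For each evaluation point α_i, compute m(α_i) mod 11:
  α_1 = 3: Horner steps 7 → 3 → 0, so m(3) = 0.
  α_2 = 10: Horner steps 7 → 8 → 5, so m(10) = 5.
  α_3 = 8: Horner steps 7 → 5 → 9, so m(8) = 9.
  α_4 = 2: Horner steps 7 → 7 → 5, so m(2) = 5.
  α_5 = 9: Horner steps 7 → 1 → 0, so m(9) = 0.
Codeword c = [0, 5, 9, 5, 0] ∈ F_11^5.


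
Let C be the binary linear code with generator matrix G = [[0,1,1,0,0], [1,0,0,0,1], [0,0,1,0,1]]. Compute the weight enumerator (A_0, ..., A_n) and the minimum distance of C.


Weight distribution: A_0 = 1, A_2 = 6, A_4 = 1. Minimum distance d = 2.

Enumerate all 2^3 = 8 messages m ∈ F_2^3.
For each, compute codeword c = mG in F_2^5, then tally its weight.
  m = 000 → c = 00000, weight = 0.
  m = 100 → c = 01100, weight = 2.
  m = 010 → c = 10001, weight = 2.
  m = 110 → c = 11101, weight = 4.
  m = 001 → c = 00101, weight = 2.
  m = 101 → c = 01001, weight = 2.
  m = 011 → c = 10100, weight = 2.
  m = 111 → c = 11000, weight = 2.
Tally weights:
  weight 0: 1 codewords.
  weight 2: 6 codewords.
  weight 4: 1 codewords.
Minimum distance d = smallest w > 0 with A_w > 0 = 2.
Sanity: Σ A_w = 8 = 2^3 = 8 ✓.


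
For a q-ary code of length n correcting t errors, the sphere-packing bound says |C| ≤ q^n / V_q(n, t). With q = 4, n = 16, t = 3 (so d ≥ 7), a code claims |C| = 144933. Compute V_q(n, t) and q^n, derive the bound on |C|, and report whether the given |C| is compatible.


V_q(n, t) = 16249, q^n = 4294967296, Hamming bound = 264321, |C| = 144933 ≤ bound (satisfied).

Step 1: Compute V_q(n, t) = Σ_{j=0}^3 C(n, j) (q−1)^j.
  j = 0: C(16,0)·(3)^0 = 1·1 = 1.
  j = 1: C(16,1)·(3)^1 = 16·3 = 48.
  j = 2: C(16,2)·(3)^2 = 120·9 = 1080.
  j = 3: C(16,3)·(3)^3 = 560·27 = 15120.
  V_q(n, t) = 1 + 48 + 1080 + 15120 = 16249.
Step 2: q^n = 4^16 = 4294967296.
Step 3: Hamming bound ⌊q^n / V_q(n,t)⌋ = ⌊4294967296/16249⌋ = 264321.
Step 4: Compare |C| = 144933 to 264321: satisfied.
The claimed |C| lies below the Hamming bound.


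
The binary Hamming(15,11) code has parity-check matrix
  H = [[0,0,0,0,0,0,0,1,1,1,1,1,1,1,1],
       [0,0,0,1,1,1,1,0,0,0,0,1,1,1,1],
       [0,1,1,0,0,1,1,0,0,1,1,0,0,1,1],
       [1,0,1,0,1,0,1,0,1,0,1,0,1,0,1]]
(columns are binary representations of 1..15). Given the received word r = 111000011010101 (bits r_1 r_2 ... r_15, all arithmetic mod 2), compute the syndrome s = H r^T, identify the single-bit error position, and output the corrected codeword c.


s = (1, 0, 0, 0)^T, error position = 8, corrected codeword c = 111000001010101

Compute s = H r^T mod 2 one row at a time:
  s_1 = 1 + 1 + 0 + 1 + 0 + 1 + 0 + 1 = 5 ≡ 1 (mod 2).
  s_2 = 0 + 0 + 0 + 0 + 0 + 1 + 0 + 1 = 2 ≡ 0 (mod 2).
  s_3 = 1 + 1 + 0 + 0 + 0 + 1 + 0 + 1 = 4 ≡ 0 (mod 2).
  s_4 = 1 + 1 + 0 + 0 + 1 + 1 + 1 + 1 = 6 ≡ 0 (mod 2).
s = (1, 0, 0, 0)^T — this equals column 8 of H (binary 1000), so error is at position 8.
Correct: flip bit 8 of r = 111000011010101 to get c = 111000001010101.


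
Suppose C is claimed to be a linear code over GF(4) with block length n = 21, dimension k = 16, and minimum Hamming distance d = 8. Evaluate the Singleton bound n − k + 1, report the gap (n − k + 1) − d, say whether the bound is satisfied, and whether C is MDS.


Singleton RHS = n − k + 1 = 6, slack = -2, bound violated (no such code; not MDS).

Singleton bound: d ≤ n − k + 1.
Here n = 21, k = 16, so n − k + 1 = 6.
Given d = 8, check d ≤ 6: NO.
Slack = (n − k + 1) − d = -2.
The slack is negative: d = 8 exceeds n − k + 1 = 6 by 2, so the Singleton bound is violated and no linear [21, 16, 8]_4 code can exist. In particular it is not MDS (MDS requires d = n − k + 1 exactly).
Description: the claimed parameters are [21, 16, 8]_4; such a code would be impossible (violates the Singleton bound).


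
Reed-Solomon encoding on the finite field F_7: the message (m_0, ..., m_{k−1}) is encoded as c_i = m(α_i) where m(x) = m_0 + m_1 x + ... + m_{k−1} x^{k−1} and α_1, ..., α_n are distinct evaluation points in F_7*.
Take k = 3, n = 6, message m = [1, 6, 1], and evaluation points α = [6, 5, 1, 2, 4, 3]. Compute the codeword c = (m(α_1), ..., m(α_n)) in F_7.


c = [3, 0, 1, 3, 6, 0]

Message polynomial: m(x) = 1 + 6·x + 1·x^2 (mod 7).
For each evaluation point α_i, compute m(α_i) mod 7:
  α_1 = 6: Horner steps 1 → 5 → 3, so m(6) = 3.
  α_2 = 5: Horner steps 1 → 4 → 0, so m(5) = 0.
  α_3 = 1: Horner steps 1 → 0 → 1, so m(1) = 1.
  α_4 = 2: Horner steps 1 → 1 → 3, so m(2) = 3.
  α_5 = 4: Horner steps 1 → 3 → 6, so m(4) = 6.
  α_6 = 3: Horner steps 1 → 2 → 0, so m(3) = 0.
Codeword c = [3, 0, 1, 3, 6, 0] ∈ F_7^6.


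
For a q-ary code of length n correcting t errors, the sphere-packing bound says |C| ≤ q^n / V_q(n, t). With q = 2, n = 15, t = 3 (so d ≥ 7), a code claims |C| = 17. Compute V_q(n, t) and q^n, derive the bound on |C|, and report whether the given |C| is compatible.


V_q(n, t) = 576, q^n = 32768, Hamming bound = 56, |C| = 17 ≤ bound (satisfied).

Step 1: Compute V_q(n, t) = Σ_{j=0}^3 C(n, j) (q−1)^j.
  j = 0: C(15,0)·(1)^0 = 1·1 = 1.
  j = 1: C(15,1)·(1)^1 = 15·1 = 15.
  j = 2: C(15,2)·(1)^2 = 105·1 = 105.
  j = 3: C(15,3)·(1)^3 = 455·1 = 455.
  V_q(n, t) = 1 + 15 + 105 + 455 = 576.
Step 2: q^n = 2^15 = 32768.
Step 3: Hamming bound ⌊q^n / V_q(n,t)⌋ = ⌊32768/576⌋ = 56.
Step 4: Compare |C| = 17 to 56: satisfied.
The claimed |C| lies below the Hamming bound.


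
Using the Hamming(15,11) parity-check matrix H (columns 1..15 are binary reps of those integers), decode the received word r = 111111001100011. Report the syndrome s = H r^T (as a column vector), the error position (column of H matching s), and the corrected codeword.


s = (0, 1, 0, 1)^T, error position = 5, corrected codeword c = 111101001100011

Compute s = H r^T mod 2 one row at a time:
  s_1 = 0 + 1 + 1 + 0 + 0 + 0 + 1 + 1 = 4 ≡ 0 (mod 2).
  s_2 = 1 + 1 + 1 + 0 + 0 + 0 + 1 + 1 = 5 ≡ 1 (mod 2).
  s_3 = 1 + 1 + 1 + 0 + 1 + 0 + 1 + 1 = 6 ≡ 0 (mod 2).
  s_4 = 1 + 1 + 1 + 0 + 1 + 0 + 0 + 1 = 5 ≡ 1 (mod 2).
s = (0, 1, 0, 1)^T — this equals column 5 of H (binary 0101), so error is at position 5.
Correct: flip bit 5 of r = 111111001100011 to get c = 111101001100011.


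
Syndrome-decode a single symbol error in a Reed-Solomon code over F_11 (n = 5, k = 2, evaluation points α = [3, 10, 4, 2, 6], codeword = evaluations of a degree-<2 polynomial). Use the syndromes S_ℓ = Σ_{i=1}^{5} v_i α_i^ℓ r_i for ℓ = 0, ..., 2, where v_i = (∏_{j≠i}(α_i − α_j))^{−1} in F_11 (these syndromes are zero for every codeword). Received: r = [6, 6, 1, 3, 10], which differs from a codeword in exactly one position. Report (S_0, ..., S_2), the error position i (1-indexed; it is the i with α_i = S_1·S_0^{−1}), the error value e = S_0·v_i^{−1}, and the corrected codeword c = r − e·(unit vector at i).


S = (4, 1, 3), error at position 1, error magnitude e = 4, c = [2, 6, 1, 3, 10].

Step 1: column multipliers v_i = (∏_{j≠i}(α_i − α_j))^{−1} mod 11.
  i = 1 (α = 3): (3−10)(3−4)(3−2)(3−6) = (−7)·(−1)·1·(−3) = −21 ≡ 1, so v_1 = 1^{−1} = 1 (mod 11).
  i = 2 (α = 10): (10−3)(10−4)(10−2)(10−6) = 7·6·8·4 = 1344 ≡ 2, so v_2 = 2^{−1} = 6 (mod 11).
  i = 3 (α = 4): (4−3)(4−10)(4−2)(4−6) = 1·(−6)·2·(−2) = 24 ≡ 2, so v_3 = 2^{−1} = 6 (mod 11).
  i = 4 (α = 2): (2−3)(2−10)(2−4)(2−6) = (−1)·(−8)·(−2)·(−4) = 64 ≡ 9, so v_4 = 9^{−1} = 5 (mod 11).
  i = 5 (α = 6): (6−3)(6−10)(6−4)(6−2) = 3·(−4)·2·4 = −96 ≡ 3, so v_5 = 3^{−1} = 4 (mod 11).
  v = [1, 6, 6, 5, 4].
Step 2: syndromes of r = [6, 6, 1, 3, 10] (all sums mod 11).
  S_0 = Σ v_i r_i = 1·6 + 6·6 + 6·1 + 5·3 + 4·10 = 103 ≡ 4.
  S_1 = Σ v_i α_i r_i = 1·3·6 + 6·10·6 + 6·4·1 + 5·2·3 + 4·6·10 = 672 ≡ 1.
  α_i^2 mod 11 = [9, 1, 5, 4, 3].
  S_2 = Σ v_i α_i^2 r_i = 1·9·6 + 6·1·6 + 6·5·1 + 5·4·3 + 4·3·10 = 300 ≡ 3.
  S = (4, 1, 3) ≠ 0, so r is not a codeword (an error is present).
Step 3: locate the error. For a single error e at position i, S_ℓ = v_i·e·α_i^ℓ, so α_err = S_1/S_0.
  S_0^{−1} = 4^{−1} = 3 (mod 11), so α_err = 1·3 = 3 ≡ 3 = α_1. Error position i = 1.
  Consistency check: S_2/S_1 = 3·1 = 3 ≡ 3 = α_err ✓ (single-error assumption holds).
Step 4: error magnitude e = S_0/v_1 = S_0·∏_{j≠1}(α_1 − α_j) = 4·1 = 4 ≡ 4 (mod 11).
Step 5: correct position 1: c_1 = r_1 − e = 6 − 4 ≡ 2 (mod 11). Hence c = [2, 6, 1, 3, 10].
  Check: interpolating c through the α_i gives m(x) = 5 + 10·x (degree < 2) with m(α_i) = c_i for every i, so c is indeed a codeword.


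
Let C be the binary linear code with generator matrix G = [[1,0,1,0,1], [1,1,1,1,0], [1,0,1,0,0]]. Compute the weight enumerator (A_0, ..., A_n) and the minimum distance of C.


Weight distribution: A_0 = 1, A_1 = 1, A_2 = 2, A_3 = 2, A_4 = 1, A_5 = 1. Minimum distance d = 1.

Enumerate all 2^3 = 8 messages m ∈ F_2^3.
For each, compute codeword c = mG in F_2^5, then tally its weight.
  m = 000 → c = 00000, weight = 0.
  m = 100 → c = 10101, weight = 3.
  m = 010 → c = 11110, weight = 4.
  m = 110 → c = 01011, weight = 3.
  m = 001 → c = 10100, weight = 2.
  m = 101 → c = 00001, weight = 1.
  m = 011 → c = 01010, weight = 2.
  m = 111 → c = 11111, weight = 5.
Tally weights:
  weight 0: 1 codewords.
  weight 1: 1 codewords.
  weight 2: 2 codewords.
  weight 3: 2 codewords.
  weight 4: 1 codewords.
  weight 5: 1 codewords.
Minimum distance d = smallest w > 0 with A_w > 0 = 1.
Sanity: Σ A_w = 8 = 2^3 = 8 ✓.


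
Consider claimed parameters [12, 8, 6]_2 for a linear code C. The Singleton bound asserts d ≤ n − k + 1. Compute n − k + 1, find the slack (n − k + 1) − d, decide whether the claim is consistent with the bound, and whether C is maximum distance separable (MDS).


Singleton RHS = n − k + 1 = 5, slack = -1, bound violated (no such code; not MDS).

Singleton bound: d ≤ n − k + 1.
Here n = 12, k = 8, so n − k + 1 = 5.
Given d = 6, check d ≤ 5: NO.
Slack = (n − k + 1) − d = -1.
The slack is negative: d = 6 exceeds n − k + 1 = 5 by 1, so the Singleton bound is violated and no linear [12, 8, 6]_2 code can exist. In particular it is not MDS (MDS requires d = n − k + 1 exactly).
Description: the claimed parameters are [12, 8, 6]_2; such a code would be impossible (violates the Singleton bound).


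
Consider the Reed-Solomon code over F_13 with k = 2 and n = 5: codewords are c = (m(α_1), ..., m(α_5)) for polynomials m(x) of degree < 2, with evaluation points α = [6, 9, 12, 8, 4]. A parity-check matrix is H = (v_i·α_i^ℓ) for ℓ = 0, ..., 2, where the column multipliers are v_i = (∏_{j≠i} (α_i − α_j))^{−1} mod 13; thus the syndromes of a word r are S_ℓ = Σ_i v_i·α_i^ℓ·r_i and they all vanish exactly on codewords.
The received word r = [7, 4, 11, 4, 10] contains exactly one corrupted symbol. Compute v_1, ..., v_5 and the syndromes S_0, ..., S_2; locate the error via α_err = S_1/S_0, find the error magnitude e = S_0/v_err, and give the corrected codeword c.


S = (3, 1, 9), error at position 2, error magnitude e = 8, c = [7, 9, 11, 4, 10].

Step 1: column multipliers v_i = (∏_{j≠i}(α_i − α_j))^{−1} mod 13.
  i = 1 (α = 6): (6−9)(6−12)(6−8)(6−4) = (−3)·(−6)·(−2)·2 = −72 ≡ 6, so v_1 = 6^{−1} = 11 (mod 13).
  i = 2 (α = 9): (9−6)(9−12)(9−8)(9−4) = 3·(−3)·1·5 = −45 ≡ 7, so v_2 = 7^{−1} = 2 (mod 13).
  i = 3 (α = 12): (12−6)(12−9)(12−8)(12−4) = 6·3·4·8 = 576 ≡ 4, so v_3 = 4^{−1} = 10 (mod 13).
  i = 4 (α = 8): (8−6)(8−9)(8−12)(8−4) = 2·(−1)·(−4)·4 = 32 ≡ 6, so v_4 = 6^{−1} = 11 (mod 13).
  i = 5 (α = 4): (4−6)(4−9)(4−12)(4−8) = (−2)·(−5)·(−8)·(−4) = 320 ≡ 8, so v_5 = 8^{−1} = 5 (mod 13).
  v = [11, 2, 10, 11, 5].
Step 2: syndromes of r = [7, 4, 11, 4, 10] (all sums mod 13).
  S_0 = Σ v_i r_i = 11·7 + 2·4 + 10·11 + 11·4 + 5·10 = 289 ≡ 3.
  S_1 = Σ v_i α_i r_i = 11·6·7 + 2·9·4 + 10·12·11 + 11·8·4 + 5·4·10 = 2406 ≡ 1.
  α_i^2 mod 13 = [10, 3, 1, 12, 3].
  S_2 = Σ v_i α_i^2 r_i = 11·10·7 + 2·3·4 + 10·1·11 + 11·12·4 + 5·3·10 = 1582 ≡ 9.
  S = (3, 1, 9) ≠ 0, so r is not a codeword (an error is present).
Step 3: locate the error. For a single error e at position i, S_ℓ = v_i·e·α_i^ℓ, so α_err = S_1/S_0.
  S_0^{−1} = 3^{−1} = 9 (mod 13), so α_err = 1·9 = 9 ≡ 9 = α_2. Error position i = 2.
  Consistency check: S_2/S_1 = 9·1 = 9 ≡ 9 = α_err ✓ (single-error assumption holds).
Step 4: error magnitude e = S_0/v_2 = S_0·∏_{j≠2}(α_2 − α_j) = 3·7 = 21 ≡ 8 (mod 13).
Step 5: correct position 2: c_2 = r_2 − e = 4 − 8 ≡ 9 (mod 13). Hence c = [7, 9, 11, 4, 10].
  Check: interpolating c through the α_i gives m(x) = 3 + 5·x (degree < 2) with m(α_i) = c_i for every i, so c is indeed a codeword.


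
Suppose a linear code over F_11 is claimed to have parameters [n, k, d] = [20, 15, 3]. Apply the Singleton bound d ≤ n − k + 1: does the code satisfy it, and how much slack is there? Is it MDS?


Singleton RHS = n − k + 1 = 6, slack = 3, bound satisfied, not MDS.

Singleton bound: d ≤ n − k + 1.
Here n = 20, k = 15, so n − k + 1 = 6.
Given d = 3, check d ≤ 6: YES.
Slack = (n − k + 1) − d = 3.
The code is NOT MDS (slack = 3 > 0).
Description: the claimed parameters are [20, 15, 3]_11; such a code would be non-MDS.


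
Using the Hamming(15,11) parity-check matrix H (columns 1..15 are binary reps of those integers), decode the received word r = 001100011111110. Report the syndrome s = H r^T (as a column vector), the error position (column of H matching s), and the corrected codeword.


s = (1, 0, 0, 0)^T, error position = 8, corrected codeword c = 001100001111110

Compute s = H r^T mod 2 one row at a time:
  s_1 = 1 + 1 + 1 + 1 + 1 + 1 + 1 + 0 = 7 ≡ 1 (mod 2).
  s_2 = 1 + 0 + 0 + 0 + 1 + 1 + 1 + 0 = 4 ≡ 0 (mod 2).
  s_3 = 0 + 1 + 0 + 0 + 1 + 1 + 1 + 0 = 4 ≡ 0 (mod 2).
  s_4 = 0 + 1 + 0 + 0 + 1 + 1 + 1 + 0 = 4 ≡ 0 (mod 2).
s = (1, 0, 0, 0)^T — this equals column 8 of H (binary 1000), so error is at position 8.
Correct: flip bit 8 of r = 001100011111110 to get c = 001100001111110.


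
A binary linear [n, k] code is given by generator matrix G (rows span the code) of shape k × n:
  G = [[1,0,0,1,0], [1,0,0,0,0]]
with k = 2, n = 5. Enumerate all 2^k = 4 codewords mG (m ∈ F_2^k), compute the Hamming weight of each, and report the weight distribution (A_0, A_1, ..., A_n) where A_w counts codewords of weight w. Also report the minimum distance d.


Weight distribution: A_0 = 1, A_1 = 2, A_2 = 1. Minimum distance d = 1.

Enumerate all 2^2 = 4 messages m ∈ F_2^2.
For each, compute codeword c = mG in F_2^5, then tally its weight.
  m = 00 → c = 00000, weight = 0.
  m = 10 → c = 10010, weight = 2.
  m = 01 → c = 10000, weight = 1.
  m = 11 → c = 00010, weight = 1.
Tally weights:
  weight 0: 1 codewords.
  weight 1: 2 codewords.
  weight 2: 1 codewords.
Minimum distance d = smallest w > 0 with A_w > 0 = 1.
Sanity: Σ A_w = 4 = 2^2 = 4 ✓.


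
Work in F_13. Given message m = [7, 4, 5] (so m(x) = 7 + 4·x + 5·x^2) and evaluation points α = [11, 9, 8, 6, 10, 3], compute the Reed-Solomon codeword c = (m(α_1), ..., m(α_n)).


c = [6, 6, 8, 3, 1, 12]

Message polynomial: m(x) = 7 + 4·x + 5·x^2 (mod 13).
For each evaluation point α_i, compute m(α_i) mod 13:
  α_1 = 11: Horner steps 5 → 7 → 6, so m(11) = 6.
  α_2 = 9: Horner steps 5 → 10 → 6, so m(9) = 6.
  α_3 = 8: Horner steps 5 → 5 → 8, so m(8) = 8.
  α_4 = 6: Horner steps 5 → 8 → 3, so m(6) = 3.
  α_5 = 10: Horner steps 5 → 2 → 1, so m(10) = 1.
  α_6 = 3: Horner steps 5 → 6 → 12, so m(3) = 12.
Codeword c = [6, 6, 8, 3, 1, 12] ∈ F_13^6.


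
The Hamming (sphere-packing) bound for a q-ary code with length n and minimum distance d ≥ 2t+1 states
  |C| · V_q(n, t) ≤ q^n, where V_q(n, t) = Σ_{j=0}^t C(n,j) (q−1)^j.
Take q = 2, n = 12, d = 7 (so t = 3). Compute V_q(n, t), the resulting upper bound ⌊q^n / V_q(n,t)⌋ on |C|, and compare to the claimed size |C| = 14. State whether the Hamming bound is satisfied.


V_q(n, t) = 299, q^n = 4096, Hamming bound = 13, |C| = 14 > bound (violated).

Step 1: Compute V_q(n, t) = Σ_{j=0}^3 C(n, j) (q−1)^j.
  j = 0: C(12,0)·(1)^0 = 1·1 = 1.
  j = 1: C(12,1)·(1)^1 = 12·1 = 12.
  j = 2: C(12,2)·(1)^2 = 66·1 = 66.
  j = 3: C(12,3)·(1)^3 = 220·1 = 220.
  V_q(n, t) = 1 + 12 + 66 + 220 = 299.
Step 2: q^n = 2^12 = 4096.
Step 3: Hamming bound ⌊q^n / V_q(n,t)⌋ = ⌊4096/299⌋ = 13.
Step 4: Compare |C| = 14 to 13: violated.
The claimed |C| lies above the Hamming bound, so no 2-ary code of length 12 with d ≥ 7 can have 14 codewords.


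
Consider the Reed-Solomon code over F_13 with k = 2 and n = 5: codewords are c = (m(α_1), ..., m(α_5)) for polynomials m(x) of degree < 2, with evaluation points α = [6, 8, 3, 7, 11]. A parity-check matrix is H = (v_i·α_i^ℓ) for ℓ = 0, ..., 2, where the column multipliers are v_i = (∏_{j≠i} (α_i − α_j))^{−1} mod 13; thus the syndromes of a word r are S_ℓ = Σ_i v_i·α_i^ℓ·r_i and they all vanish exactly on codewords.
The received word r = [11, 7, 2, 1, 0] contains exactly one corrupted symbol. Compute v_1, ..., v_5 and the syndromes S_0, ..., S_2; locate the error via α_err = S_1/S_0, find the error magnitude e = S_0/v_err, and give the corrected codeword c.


S = (9, 7, 4), error at position 2, error magnitude e = 3, c = [11, 4, 2, 1, 0].

Step 1: column multipliers v_i = (∏_{j≠i}(α_i − α_j))^{−1} mod 13.
  i = 1 (α = 6): (6−8)(6−3)(6−7)(6−11) = (−2)·3·(−1)·(−5) = −30 ≡ 9, so v_1 = 9^{−1} = 3 (mod 13).
  i = 2 (α = 8): (8−6)(8−3)(8−7)(8−11) = 2·5·1·(−3) = −30 ≡ 9, so v_2 = 9^{−1} = 3 (mod 13).
  i = 3 (α = 3): (3−6)(3−8)(3−7)(3−11) = (−3)·(−5)·(−4)·(−8) = 480 ≡ 12, so v_3 = 12^{−1} = 12 (mod 13).
  i = 4 (α = 7): (7−6)(7−8)(7−3)(7−11) = 1·(−1)·4·(−4) = 16 ≡ 3, so v_4 = 3^{−1} = 9 (mod 13).
  i = 5 (α = 11): (11−6)(11−8)(11−3)(11−7) = 5·3·8·4 = 480 ≡ 12, so v_5 = 12^{−1} = 12 (mod 13).
  v = [3, 3, 12, 9, 12].
Step 2: syndromes of r = [11, 7, 2, 1, 0] (all sums mod 13).
  S_0 = Σ v_i r_i = 3·11 + 3·7 + 12·2 + 9·1 + 12·0 = 87 ≡ 9.
  S_1 = Σ v_i α_i r_i = 3·6·11 + 3·8·7 + 12·3·2 + 9·7·1 + 12·11·0 = 501 ≡ 7.
  α_i^2 mod 13 = [10, 12, 9, 10, 4].
  S_2 = Σ v_i α_i^2 r_i = 3·10·11 + 3·12·7 + 12·9·2 + 9·10·1 + 12·4·0 = 888 ≡ 4.
  S = (9, 7, 4) ≠ 0, so r is not a codeword (an error is present).
Step 3: locate the error. For a single error e at position i, S_ℓ = v_i·e·α_i^ℓ, so α_err = S_1/S_0.
  S_0^{−1} = 9^{−1} = 3 (mod 13), so α_err = 7·3 = 21 ≡ 8 = α_2. Error position i = 2.
  Consistency check: S_2/S_1 = 4·2 = 8 ≡ 8 = α_err ✓ (single-error assumption holds).
Step 4: error magnitude e = S_0/v_2 = S_0·∏_{j≠2}(α_2 − α_j) = 9·9 = 81 ≡ 3 (mod 13).
Step 5: correct position 2: c_2 = r_2 − e = 7 − 3 ≡ 4 (mod 13). Hence c = [11, 4, 2, 1, 0].
  Check: interpolating c through the α_i gives m(x) = 6 + 3·x (degree < 2) with m(α_i) = c_i for every i, so c is indeed a codeword.


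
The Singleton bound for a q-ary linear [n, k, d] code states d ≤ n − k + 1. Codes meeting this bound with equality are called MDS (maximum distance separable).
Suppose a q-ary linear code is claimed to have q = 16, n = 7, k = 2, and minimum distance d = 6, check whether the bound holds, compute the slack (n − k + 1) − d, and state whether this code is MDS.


Singleton RHS = n − k + 1 = 6, slack = 0, bound satisfied, MDS.

Singleton bound: d ≤ n − k + 1.
Here n = 7, k = 2, so n − k + 1 = 6.
Given d = 6, check d ≤ 6: YES.
Slack = (n − k + 1) − d = 0.
The code is MDS (slack = 0).
Description: the claimed parameters are [7, 2, 6]_16; such a code would be MDS (meets Singleton bound).


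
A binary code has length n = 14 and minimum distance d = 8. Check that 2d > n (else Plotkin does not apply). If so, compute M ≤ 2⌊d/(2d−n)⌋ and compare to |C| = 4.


Plotkin bound M ≤ 8; given |C| = 4 ≤ bound (satisfied).

Check applicability: 2d = 16, n = 14.
2d − n = 2 > 0, so Plotkin applies.
Compute d/(2d−n) = 8/2 ≈ 4.0000.
⌊d/(2d−n)⌋ = 4.
Plotkin bound: M ≤ 2·4 = 8.
Given |C| = 4, check: satisfied.
This |C| is below the Plotkin bound.


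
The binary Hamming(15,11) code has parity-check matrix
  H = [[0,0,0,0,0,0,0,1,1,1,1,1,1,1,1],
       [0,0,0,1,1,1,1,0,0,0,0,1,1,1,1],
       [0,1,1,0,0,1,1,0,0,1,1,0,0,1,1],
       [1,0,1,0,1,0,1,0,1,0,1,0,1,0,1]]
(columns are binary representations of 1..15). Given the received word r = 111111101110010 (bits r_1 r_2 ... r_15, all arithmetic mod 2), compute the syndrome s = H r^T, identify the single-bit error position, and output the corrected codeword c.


s = (0, 1, 1, 0)^T, error position = 6, corrected codeword c = 111110101110010

Compute s = H r^T mod 2 one row at a time:
  s_1 = 0 + 1 + 1 + 1 + 0 + 0 + 1 + 0 = 4 ≡ 0 (mod 2).
  s_2 = 1 + 1 + 1 + 1 + 0 + 0 + 1 + 0 = 5 ≡ 1 (mod 2).
  s_3 = 1 + 1 + 1 + 1 + 1 + 1 + 1 + 0 = 7 ≡ 1 (mod 2).
  s_4 = 1 + 1 + 1 + 1 + 1 + 1 + 0 + 0 = 6 ≡ 0 (mod 2).
s = (0, 1, 1, 0)^T — this equals column 6 of H (binary 0110), so error is at position 6.
Correct: flip bit 6 of r = 111111101110010 to get c = 111110101110010.


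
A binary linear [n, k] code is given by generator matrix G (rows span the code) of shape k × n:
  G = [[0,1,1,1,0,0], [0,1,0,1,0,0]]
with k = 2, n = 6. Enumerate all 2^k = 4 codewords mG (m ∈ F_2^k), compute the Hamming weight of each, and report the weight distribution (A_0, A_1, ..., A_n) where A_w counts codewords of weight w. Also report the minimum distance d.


Weight distribution: A_0 = 1, A_1 = 1, A_2 = 1, A_3 = 1. Minimum distance d = 1.

Enumerate all 2^2 = 4 messages m ∈ F_2^2.
For each, compute codeword c = mG in F_2^6, then tally its weight.
  m = 00 → c = 000000, weight = 0.
  m = 10 → c = 011100, weight = 3.
  m = 01 → c = 010100, weight = 2.
  m = 11 → c = 001000, weight = 1.
Tally weights:
  weight 0: 1 codewords.
  weight 1: 1 codewords.
  weight 2: 1 codewords.
  weight 3: 1 codewords.
Minimum distance d = smallest w > 0 with A_w > 0 = 1.
Sanity: Σ A_w = 4 = 2^2 = 4 ✓.


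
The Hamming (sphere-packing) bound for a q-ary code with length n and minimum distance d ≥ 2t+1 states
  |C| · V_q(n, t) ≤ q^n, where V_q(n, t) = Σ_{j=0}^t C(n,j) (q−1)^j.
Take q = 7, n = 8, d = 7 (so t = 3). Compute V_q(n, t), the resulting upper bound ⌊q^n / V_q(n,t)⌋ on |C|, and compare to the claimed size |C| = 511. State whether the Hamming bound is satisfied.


V_q(n, t) = 13153, q^n = 5764801, Hamming bound = 438, |C| = 511 > bound (violated).

Step 1: Compute V_q(n, t) = Σ_{j=0}^3 C(n, j) (q−1)^j.
  j = 0: C(8,0)·(6)^0 = 1·1 = 1.
  j = 1: C(8,1)·(6)^1 = 8·6 = 48.
  j = 2: C(8,2)·(6)^2 = 28·36 = 1008.
  j = 3: C(8,3)·(6)^3 = 56·216 = 12096.
  V_q(n, t) = 1 + 48 + 1008 + 12096 = 13153.
Step 2: q^n = 7^8 = 5764801.
Step 3: Hamming bound ⌊q^n / V_q(n,t)⌋ = ⌊5764801/13153⌋ = 438.
Step 4: Compare |C| = 511 to 438: violated.
The claimed |C| lies above the Hamming bound, so no 7-ary code of length 8 with d ≥ 7 can have 511 codewords.
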